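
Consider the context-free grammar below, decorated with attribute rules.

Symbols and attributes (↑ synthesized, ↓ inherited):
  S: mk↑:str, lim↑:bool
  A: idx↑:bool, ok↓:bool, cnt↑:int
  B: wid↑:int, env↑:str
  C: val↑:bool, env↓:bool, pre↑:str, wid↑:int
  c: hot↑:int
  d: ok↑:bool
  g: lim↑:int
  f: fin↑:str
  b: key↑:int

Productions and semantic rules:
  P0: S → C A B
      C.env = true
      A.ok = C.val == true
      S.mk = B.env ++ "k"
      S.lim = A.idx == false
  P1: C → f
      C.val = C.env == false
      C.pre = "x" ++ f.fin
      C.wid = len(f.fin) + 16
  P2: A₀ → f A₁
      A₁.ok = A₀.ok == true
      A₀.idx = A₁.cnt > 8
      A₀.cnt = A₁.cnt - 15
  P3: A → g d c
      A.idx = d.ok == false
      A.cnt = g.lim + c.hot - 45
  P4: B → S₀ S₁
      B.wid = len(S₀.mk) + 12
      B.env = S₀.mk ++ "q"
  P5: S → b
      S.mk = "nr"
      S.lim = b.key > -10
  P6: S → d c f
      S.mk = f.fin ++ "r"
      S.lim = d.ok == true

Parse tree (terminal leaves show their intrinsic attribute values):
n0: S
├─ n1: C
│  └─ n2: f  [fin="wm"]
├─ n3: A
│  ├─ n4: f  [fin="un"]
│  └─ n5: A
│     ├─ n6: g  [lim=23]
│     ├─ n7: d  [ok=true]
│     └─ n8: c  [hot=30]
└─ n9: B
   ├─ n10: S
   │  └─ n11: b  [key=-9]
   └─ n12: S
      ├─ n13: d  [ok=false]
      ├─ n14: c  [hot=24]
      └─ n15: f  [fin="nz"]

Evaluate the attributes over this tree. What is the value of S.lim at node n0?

1. n1.env = true  [true]
2. n2.fin = "wm"  [terminal]
3. n1.val = false  [C.env == false]
4. n1.pre = "xwm"  ["x" ++ f.fin]
5. n1.wid = 18  [len(f.fin) + 16]
6. n3.ok = false  [C.val == true]
7. n4.fin = "un"  [terminal]
8. n5.ok = false  [A₀.ok == true]
9. n6.lim = 23  [terminal]
10. n7.ok = true  [terminal]
11. n8.hot = 30  [terminal]
12. n5.idx = false  [d.ok == false]
13. n5.cnt = 8  [g.lim + c.hot - 45]
14. n3.idx = false  [A₁.cnt > 8]
15. n3.cnt = -7  [A₁.cnt - 15]
16. n11.key = -9  [terminal]
17. n10.mk = "nr"  ["nr"]
18. n10.lim = true  [b.key > -10]
19. n13.ok = false  [terminal]
20. n14.hot = 24  [terminal]
21. n15.fin = "nz"  [terminal]
22. n12.mk = "nzr"  [f.fin ++ "r"]
23. n12.lim = false  [d.ok == true]
24. n9.wid = 14  [len(S₀.mk) + 12]
25. n9.env = "nrq"  [S₀.mk ++ "q"]
26. n0.mk = "nrqk"  [B.env ++ "k"]
27. n0.lim = true  [A.idx == false]

true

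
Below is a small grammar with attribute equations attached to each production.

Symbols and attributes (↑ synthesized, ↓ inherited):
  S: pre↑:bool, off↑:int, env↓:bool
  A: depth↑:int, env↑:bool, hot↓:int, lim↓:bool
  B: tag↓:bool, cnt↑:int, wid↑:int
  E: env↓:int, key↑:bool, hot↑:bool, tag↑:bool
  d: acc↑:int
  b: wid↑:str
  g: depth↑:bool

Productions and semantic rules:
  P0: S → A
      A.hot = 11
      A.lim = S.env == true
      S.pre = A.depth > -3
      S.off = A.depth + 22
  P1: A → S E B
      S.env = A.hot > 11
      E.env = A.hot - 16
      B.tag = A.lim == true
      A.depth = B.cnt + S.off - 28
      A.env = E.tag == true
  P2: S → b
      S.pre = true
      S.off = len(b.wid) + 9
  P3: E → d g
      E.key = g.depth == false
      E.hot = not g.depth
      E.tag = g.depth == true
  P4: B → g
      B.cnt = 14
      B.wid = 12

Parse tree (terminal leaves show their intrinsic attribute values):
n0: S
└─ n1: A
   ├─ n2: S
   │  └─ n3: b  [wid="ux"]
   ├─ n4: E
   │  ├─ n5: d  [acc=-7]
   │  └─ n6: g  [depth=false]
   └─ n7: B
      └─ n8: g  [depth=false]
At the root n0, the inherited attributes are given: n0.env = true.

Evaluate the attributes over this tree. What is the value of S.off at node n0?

1. n0.env = true  [given at root]
2. n1.hot = 11  [11]
3. n1.lim = true  [S.env == true]
4. n2.env = false  [A.hot > 11]
5. n3.wid = "ux"  [terminal]
6. n2.pre = true  [true]
7. n2.off = 11  [len(b.wid) + 9]
8. n4.env = -5  [A.hot - 16]
9. n5.acc = -7  [terminal]
10. n6.depth = false  [terminal]
11. n4.key = true  [g.depth == false]
12. n4.hot = true  [not g.depth]
13. n4.tag = false  [g.depth == true]
14. n7.tag = true  [A.lim == true]
15. n8.depth = false  [terminal]
16. n7.cnt = 14  [14]
17. n7.wid = 12  [12]
18. n1.depth = -3  [B.cnt + S.off - 28]
19. n1.env = false  [E.tag == true]
20. n0.pre = false  [A.depth > -3]
21. n0.off = 19  [A.depth + 22]

19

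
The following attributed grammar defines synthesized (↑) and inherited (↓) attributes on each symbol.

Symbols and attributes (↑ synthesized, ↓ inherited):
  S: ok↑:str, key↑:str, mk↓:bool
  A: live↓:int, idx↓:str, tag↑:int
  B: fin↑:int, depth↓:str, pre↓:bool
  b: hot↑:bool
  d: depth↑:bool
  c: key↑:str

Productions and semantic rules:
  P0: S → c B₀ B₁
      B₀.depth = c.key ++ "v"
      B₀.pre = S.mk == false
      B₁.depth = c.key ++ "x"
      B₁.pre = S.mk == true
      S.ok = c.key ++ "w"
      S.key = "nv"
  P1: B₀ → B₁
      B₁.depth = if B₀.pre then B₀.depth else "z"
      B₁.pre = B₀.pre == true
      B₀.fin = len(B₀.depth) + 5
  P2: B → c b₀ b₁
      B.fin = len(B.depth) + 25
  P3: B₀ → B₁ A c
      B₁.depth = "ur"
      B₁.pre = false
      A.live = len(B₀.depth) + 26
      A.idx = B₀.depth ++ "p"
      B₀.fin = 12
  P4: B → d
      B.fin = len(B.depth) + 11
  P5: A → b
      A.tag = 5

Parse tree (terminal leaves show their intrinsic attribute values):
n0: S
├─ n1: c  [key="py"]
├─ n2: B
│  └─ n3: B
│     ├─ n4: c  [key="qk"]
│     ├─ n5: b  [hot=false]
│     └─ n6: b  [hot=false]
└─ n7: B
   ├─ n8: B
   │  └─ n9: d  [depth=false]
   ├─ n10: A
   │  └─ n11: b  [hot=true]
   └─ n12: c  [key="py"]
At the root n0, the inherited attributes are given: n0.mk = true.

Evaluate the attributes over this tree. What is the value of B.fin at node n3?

26

1. n0.mk = true  [given at root]
2. n1.key = "py"  [terminal]
3. n2.depth = "pyv"  [c.key ++ "v"]
4. n2.pre = false  [S.mk == false]
5. n3.depth = "z"  [if B₀.pre then B₀.depth else "z"]
6. n3.pre = false  [B₀.pre == true]
7. n4.key = "qk"  [terminal]
8. n5.hot = false  [terminal]
9. n6.hot = false  [terminal]
10. n3.fin = 26  [len(B.depth) + 25]
11. n2.fin = 8  [len(B₀.depth) + 5]
12. n7.depth = "pyx"  [c.key ++ "x"]
13. n7.pre = true  [S.mk == true]
14. n8.depth = "ur"  ["ur"]
15. n8.pre = false  [false]
16. n9.depth = false  [terminal]
17. n8.fin = 13  [len(B.depth) + 11]
18. n10.live = 29  [len(B₀.depth) + 26]
19. n10.idx = "pyxp"  [B₀.depth ++ "p"]
20. n11.hot = true  [terminal]
21. n10.tag = 5  [5]
22. n12.key = "py"  [terminal]
23. n7.fin = 12  [12]
24. n0.ok = "pyw"  [c.key ++ "w"]
25. n0.key = "nv"  ["nv"]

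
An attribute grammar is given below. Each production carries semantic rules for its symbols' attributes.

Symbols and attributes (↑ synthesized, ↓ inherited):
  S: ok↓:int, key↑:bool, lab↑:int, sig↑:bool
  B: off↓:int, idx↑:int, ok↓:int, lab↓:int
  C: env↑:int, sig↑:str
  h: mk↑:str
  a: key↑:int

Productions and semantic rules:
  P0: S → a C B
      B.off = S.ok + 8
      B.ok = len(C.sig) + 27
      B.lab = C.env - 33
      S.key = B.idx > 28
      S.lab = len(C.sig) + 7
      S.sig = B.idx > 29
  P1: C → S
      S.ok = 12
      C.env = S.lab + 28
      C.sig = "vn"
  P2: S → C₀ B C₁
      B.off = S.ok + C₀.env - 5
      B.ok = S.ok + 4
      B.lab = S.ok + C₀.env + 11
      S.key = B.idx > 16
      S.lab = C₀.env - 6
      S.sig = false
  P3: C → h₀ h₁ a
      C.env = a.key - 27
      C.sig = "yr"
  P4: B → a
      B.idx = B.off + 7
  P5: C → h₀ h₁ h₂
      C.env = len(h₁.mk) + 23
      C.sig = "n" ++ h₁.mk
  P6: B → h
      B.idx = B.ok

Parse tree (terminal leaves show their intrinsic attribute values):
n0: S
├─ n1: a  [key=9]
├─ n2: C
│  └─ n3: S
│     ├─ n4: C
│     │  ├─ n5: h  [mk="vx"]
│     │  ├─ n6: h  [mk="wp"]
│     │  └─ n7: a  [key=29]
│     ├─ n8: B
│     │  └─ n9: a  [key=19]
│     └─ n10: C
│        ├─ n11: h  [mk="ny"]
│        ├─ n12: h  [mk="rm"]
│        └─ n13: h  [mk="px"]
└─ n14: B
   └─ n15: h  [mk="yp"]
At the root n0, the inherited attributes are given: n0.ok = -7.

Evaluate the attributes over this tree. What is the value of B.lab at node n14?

1. n0.ok = -7  [given at root]
2. n1.key = 9  [terminal]
3. n3.ok = 12  [12]
4. n5.mk = "vx"  [terminal]
5. n6.mk = "wp"  [terminal]
6. n7.key = 29  [terminal]
7. n4.env = 2  [a.key - 27]
8. n4.sig = "yr"  ["yr"]
9. n8.off = 9  [S.ok + C₀.env - 5]
10. n8.ok = 16  [S.ok + 4]
11. n8.lab = 25  [S.ok + C₀.env + 11]
12. n9.key = 19  [terminal]
13. n8.idx = 16  [B.off + 7]
14. n11.mk = "ny"  [terminal]
15. n12.mk = "rm"  [terminal]
16. n13.mk = "px"  [terminal]
17. n10.env = 25  [len(h₁.mk) + 23]
18. n10.sig = "nrm"  ["n" ++ h₁.mk]
19. n3.key = false  [B.idx > 16]
20. n3.lab = -4  [C₀.env - 6]
21. n3.sig = false  [false]
22. n2.env = 24  [S.lab + 28]
23. n2.sig = "vn"  ["vn"]
24. n14.off = 1  [S.ok + 8]
25. n14.ok = 29  [len(C.sig) + 27]
26. n14.lab = -9  [C.env - 33]
27. n15.mk = "yp"  [terminal]
28. n14.idx = 29  [B.ok]
29. n0.key = true  [B.idx > 28]
30. n0.lab = 9  [len(C.sig) + 7]
31. n0.sig = false  [B.idx > 29]

-9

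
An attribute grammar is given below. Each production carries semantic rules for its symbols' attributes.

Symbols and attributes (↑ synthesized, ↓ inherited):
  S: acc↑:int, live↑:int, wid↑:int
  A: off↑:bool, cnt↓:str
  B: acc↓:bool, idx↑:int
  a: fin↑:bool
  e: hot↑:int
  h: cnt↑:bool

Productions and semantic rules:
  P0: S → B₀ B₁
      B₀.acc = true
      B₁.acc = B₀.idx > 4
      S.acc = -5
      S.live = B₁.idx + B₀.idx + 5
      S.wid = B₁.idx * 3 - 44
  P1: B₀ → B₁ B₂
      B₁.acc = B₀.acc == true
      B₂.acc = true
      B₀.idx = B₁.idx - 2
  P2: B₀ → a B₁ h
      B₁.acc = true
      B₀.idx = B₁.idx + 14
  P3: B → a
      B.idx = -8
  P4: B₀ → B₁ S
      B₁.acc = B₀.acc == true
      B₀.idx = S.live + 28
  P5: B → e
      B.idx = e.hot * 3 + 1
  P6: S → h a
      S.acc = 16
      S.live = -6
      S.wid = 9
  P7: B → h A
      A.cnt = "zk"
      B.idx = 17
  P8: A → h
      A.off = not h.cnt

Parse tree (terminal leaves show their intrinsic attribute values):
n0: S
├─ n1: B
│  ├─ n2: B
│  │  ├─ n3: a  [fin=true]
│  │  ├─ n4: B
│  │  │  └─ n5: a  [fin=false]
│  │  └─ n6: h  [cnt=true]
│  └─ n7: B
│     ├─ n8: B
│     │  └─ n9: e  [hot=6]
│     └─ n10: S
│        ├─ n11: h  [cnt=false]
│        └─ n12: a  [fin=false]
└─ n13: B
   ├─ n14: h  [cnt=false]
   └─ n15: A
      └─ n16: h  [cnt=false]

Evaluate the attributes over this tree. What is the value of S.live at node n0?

1. n1.acc = true  [true]
2. n2.acc = true  [B₀.acc == true]
3. n3.fin = true  [terminal]
4. n4.acc = true  [true]
5. n5.fin = false  [terminal]
6. n4.idx = -8  [-8]
7. n6.cnt = true  [terminal]
8. n2.idx = 6  [B₁.idx + 14]
9. n7.acc = true  [true]
10. n8.acc = true  [B₀.acc == true]
11. n9.hot = 6  [terminal]
12. n8.idx = 19  [e.hot * 3 + 1]
13. n11.cnt = false  [terminal]
14. n12.fin = false  [terminal]
15. n10.acc = 16  [16]
16. n10.live = -6  [-6]
17. n10.wid = 9  [9]
18. n7.idx = 22  [S.live + 28]
19. n1.idx = 4  [B₁.idx - 2]
20. n13.acc = false  [B₀.idx > 4]
21. n14.cnt = false  [terminal]
22. n15.cnt = "zk"  ["zk"]
23. n16.cnt = false  [terminal]
24. n15.off = true  [not h.cnt]
25. n13.idx = 17  [17]
26. n0.acc = -5  [-5]
27. n0.live = 26  [B₁.idx + B₀.idx + 5]
28. n0.wid = 7  [B₁.idx * 3 - 44]

26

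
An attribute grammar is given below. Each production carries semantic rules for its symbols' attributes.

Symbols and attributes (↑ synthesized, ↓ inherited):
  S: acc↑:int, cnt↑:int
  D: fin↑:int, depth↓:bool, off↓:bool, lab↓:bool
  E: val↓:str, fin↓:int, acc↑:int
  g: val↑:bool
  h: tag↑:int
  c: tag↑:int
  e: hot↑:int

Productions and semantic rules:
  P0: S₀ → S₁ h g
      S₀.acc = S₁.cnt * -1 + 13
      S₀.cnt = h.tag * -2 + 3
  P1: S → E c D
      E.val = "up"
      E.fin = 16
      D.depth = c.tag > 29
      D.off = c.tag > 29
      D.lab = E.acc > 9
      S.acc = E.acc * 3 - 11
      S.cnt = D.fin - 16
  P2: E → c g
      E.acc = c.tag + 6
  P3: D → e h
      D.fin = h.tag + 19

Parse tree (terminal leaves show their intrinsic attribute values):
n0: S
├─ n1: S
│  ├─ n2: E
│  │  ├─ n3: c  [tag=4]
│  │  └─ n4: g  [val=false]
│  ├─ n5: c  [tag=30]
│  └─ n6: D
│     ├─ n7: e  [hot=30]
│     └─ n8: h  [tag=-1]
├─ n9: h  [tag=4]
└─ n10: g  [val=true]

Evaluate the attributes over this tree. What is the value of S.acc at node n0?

1. n2.val = "up"  ["up"]
2. n2.fin = 16  [16]
3. n3.tag = 4  [terminal]
4. n4.val = false  [terminal]
5. n2.acc = 10  [c.tag + 6]
6. n5.tag = 30  [terminal]
7. n6.depth = true  [c.tag > 29]
8. n6.off = true  [c.tag > 29]
9. n6.lab = true  [E.acc > 9]
10. n7.hot = 30  [terminal]
11. n8.tag = -1  [terminal]
12. n6.fin = 18  [h.tag + 19]
13. n1.acc = 19  [E.acc * 3 - 11]
14. n1.cnt = 2  [D.fin - 16]
15. n9.tag = 4  [terminal]
16. n10.val = true  [terminal]
17. n0.acc = 11  [S₁.cnt * -1 + 13]
18. n0.cnt = -5  [h.tag * -2 + 3]

11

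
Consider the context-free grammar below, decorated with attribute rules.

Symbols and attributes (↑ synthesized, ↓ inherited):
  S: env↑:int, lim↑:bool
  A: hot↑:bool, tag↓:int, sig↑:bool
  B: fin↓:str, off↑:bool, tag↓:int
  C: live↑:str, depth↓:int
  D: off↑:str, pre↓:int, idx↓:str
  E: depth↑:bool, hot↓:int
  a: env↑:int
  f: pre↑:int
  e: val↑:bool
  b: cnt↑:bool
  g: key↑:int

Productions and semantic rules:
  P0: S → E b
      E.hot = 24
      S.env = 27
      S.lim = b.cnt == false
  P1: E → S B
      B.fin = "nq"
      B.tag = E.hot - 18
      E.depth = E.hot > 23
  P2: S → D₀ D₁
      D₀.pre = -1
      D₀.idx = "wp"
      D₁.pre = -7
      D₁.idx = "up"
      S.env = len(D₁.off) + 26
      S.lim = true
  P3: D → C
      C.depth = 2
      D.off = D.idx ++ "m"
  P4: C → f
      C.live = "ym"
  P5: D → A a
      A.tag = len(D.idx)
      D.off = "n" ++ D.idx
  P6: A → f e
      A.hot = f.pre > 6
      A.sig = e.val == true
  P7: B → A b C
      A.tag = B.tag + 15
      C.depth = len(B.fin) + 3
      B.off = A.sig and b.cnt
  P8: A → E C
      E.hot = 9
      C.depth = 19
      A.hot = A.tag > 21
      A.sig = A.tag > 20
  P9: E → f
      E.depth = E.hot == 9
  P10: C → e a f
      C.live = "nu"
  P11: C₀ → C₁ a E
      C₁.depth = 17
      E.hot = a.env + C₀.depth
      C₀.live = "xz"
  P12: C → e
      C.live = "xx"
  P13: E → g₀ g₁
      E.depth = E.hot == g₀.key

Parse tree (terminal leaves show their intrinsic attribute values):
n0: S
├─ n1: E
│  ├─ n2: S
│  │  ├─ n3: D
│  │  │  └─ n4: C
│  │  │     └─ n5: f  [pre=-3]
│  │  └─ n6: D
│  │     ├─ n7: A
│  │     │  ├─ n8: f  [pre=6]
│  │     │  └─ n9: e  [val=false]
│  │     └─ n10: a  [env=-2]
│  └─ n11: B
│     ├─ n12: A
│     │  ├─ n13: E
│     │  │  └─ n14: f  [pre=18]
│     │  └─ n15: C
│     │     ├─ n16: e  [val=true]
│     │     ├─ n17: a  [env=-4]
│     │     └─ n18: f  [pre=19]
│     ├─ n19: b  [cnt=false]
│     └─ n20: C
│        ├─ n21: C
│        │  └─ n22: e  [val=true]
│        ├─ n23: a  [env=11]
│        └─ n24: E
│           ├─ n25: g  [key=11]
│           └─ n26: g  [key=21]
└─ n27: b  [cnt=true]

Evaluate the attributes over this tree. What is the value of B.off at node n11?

false

1. n1.hot = 24  [24]
2. n3.pre = -1  [-1]
3. n3.idx = "wp"  ["wp"]
4. n4.depth = 2  [2]
5. n5.pre = -3  [terminal]
6. n4.live = "ym"  ["ym"]
7. n3.off = "wpm"  [D.idx ++ "m"]
8. n6.pre = -7  [-7]
9. n6.idx = "up"  ["up"]
10. n7.tag = 2  [len(D.idx)]
11. n8.pre = 6  [terminal]
12. n9.val = false  [terminal]
13. n7.hot = false  [f.pre > 6]
14. n7.sig = false  [e.val == true]
15. n10.env = -2  [terminal]
16. n6.off = "nup"  ["n" ++ D.idx]
17. n2.env = 29  [len(D₁.off) + 26]
18. n2.lim = true  [true]
19. n11.fin = "nq"  ["nq"]
20. n11.tag = 6  [E.hot - 18]
21. n12.tag = 21  [B.tag + 15]
22. n13.hot = 9  [9]
23. n14.pre = 18  [terminal]
24. n13.depth = true  [E.hot == 9]
25. n15.depth = 19  [19]
26. n16.val = true  [terminal]
27. n17.env = -4  [terminal]
28. n18.pre = 19  [terminal]
29. n15.live = "nu"  ["nu"]
30. n12.hot = false  [A.tag > 21]
31. n12.sig = true  [A.tag > 20]
32. n19.cnt = false  [terminal]
33. n20.depth = 5  [len(B.fin) + 3]
34. n21.depth = 17  [17]
35. n22.val = true  [terminal]
36. n21.live = "xx"  ["xx"]
37. n23.env = 11  [terminal]
38. n24.hot = 16  [a.env + C₀.depth]
39. n25.key = 11  [terminal]
40. n26.key = 21  [terminal]
41. n24.depth = false  [E.hot == g₀.key]
42. n20.live = "xz"  ["xz"]
43. n11.off = false  [A.sig and b.cnt]
44. n1.depth = true  [E.hot > 23]
45. n27.cnt = true  [terminal]
46. n0.env = 27  [27]
47. n0.lim = false  [b.cnt == false]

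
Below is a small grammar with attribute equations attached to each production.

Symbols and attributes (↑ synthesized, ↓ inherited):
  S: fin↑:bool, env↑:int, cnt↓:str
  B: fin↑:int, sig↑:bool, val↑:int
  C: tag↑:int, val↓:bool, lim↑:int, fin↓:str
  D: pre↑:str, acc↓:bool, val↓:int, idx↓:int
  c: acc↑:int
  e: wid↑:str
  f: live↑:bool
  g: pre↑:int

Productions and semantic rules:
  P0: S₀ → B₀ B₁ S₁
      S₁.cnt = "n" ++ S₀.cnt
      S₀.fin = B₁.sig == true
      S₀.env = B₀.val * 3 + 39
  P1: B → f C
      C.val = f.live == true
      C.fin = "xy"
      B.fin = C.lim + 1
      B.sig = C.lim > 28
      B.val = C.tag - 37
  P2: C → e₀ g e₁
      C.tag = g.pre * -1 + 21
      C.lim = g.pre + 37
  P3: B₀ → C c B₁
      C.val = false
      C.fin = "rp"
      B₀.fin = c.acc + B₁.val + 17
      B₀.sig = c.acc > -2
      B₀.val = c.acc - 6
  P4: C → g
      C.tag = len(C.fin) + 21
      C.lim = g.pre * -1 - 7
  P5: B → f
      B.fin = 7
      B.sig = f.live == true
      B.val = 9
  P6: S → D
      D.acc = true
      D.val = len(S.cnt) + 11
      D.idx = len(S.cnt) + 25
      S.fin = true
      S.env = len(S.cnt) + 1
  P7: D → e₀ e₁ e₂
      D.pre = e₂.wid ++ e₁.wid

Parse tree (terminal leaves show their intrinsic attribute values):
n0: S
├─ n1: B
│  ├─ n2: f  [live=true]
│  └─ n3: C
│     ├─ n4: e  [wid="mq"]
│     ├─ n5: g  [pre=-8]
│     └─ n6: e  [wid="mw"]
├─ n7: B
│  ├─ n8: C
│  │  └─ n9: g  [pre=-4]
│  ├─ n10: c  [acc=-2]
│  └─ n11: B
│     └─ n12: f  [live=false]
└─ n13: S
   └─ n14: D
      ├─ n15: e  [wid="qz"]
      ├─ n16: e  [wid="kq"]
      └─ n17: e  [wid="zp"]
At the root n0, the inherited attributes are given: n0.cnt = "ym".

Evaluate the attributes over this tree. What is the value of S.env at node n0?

15

1. n0.cnt = "ym"  [given at root]
2. n2.live = true  [terminal]
3. n3.val = true  [f.live == true]
4. n3.fin = "xy"  ["xy"]
5. n4.wid = "mq"  [terminal]
6. n5.pre = -8  [terminal]
7. n6.wid = "mw"  [terminal]
8. n3.tag = 29  [g.pre * -1 + 21]
9. n3.lim = 29  [g.pre + 37]
10. n1.fin = 30  [C.lim + 1]
11. n1.sig = true  [C.lim > 28]
12. n1.val = -8  [C.tag - 37]
13. n8.val = false  [false]
14. n8.fin = "rp"  ["rp"]
15. n9.pre = -4  [terminal]
16. n8.tag = 23  [len(C.fin) + 21]
17. n8.lim = -3  [g.pre * -1 - 7]
18. n10.acc = -2  [terminal]
19. n12.live = false  [terminal]
20. n11.fin = 7  [7]
21. n11.sig = false  [f.live == true]
22. n11.val = 9  [9]
23. n7.fin = 24  [c.acc + B₁.val + 17]
24. n7.sig = false  [c.acc > -2]
25. n7.val = -8  [c.acc - 6]
26. n13.cnt = "nym"  ["n" ++ S₀.cnt]
27. n14.acc = true  [true]
28. n14.val = 14  [len(S.cnt) + 11]
29. n14.idx = 28  [len(S.cnt) + 25]
30. n15.wid = "qz"  [terminal]
31. n16.wid = "kq"  [terminal]
32. n17.wid = "zp"  [terminal]
33. n14.pre = "zpkq"  [e₂.wid ++ e₁.wid]
34. n13.fin = true  [true]
35. n13.env = 4  [len(S.cnt) + 1]
36. n0.fin = false  [B₁.sig == true]
37. n0.env = 15  [B₀.val * 3 + 39]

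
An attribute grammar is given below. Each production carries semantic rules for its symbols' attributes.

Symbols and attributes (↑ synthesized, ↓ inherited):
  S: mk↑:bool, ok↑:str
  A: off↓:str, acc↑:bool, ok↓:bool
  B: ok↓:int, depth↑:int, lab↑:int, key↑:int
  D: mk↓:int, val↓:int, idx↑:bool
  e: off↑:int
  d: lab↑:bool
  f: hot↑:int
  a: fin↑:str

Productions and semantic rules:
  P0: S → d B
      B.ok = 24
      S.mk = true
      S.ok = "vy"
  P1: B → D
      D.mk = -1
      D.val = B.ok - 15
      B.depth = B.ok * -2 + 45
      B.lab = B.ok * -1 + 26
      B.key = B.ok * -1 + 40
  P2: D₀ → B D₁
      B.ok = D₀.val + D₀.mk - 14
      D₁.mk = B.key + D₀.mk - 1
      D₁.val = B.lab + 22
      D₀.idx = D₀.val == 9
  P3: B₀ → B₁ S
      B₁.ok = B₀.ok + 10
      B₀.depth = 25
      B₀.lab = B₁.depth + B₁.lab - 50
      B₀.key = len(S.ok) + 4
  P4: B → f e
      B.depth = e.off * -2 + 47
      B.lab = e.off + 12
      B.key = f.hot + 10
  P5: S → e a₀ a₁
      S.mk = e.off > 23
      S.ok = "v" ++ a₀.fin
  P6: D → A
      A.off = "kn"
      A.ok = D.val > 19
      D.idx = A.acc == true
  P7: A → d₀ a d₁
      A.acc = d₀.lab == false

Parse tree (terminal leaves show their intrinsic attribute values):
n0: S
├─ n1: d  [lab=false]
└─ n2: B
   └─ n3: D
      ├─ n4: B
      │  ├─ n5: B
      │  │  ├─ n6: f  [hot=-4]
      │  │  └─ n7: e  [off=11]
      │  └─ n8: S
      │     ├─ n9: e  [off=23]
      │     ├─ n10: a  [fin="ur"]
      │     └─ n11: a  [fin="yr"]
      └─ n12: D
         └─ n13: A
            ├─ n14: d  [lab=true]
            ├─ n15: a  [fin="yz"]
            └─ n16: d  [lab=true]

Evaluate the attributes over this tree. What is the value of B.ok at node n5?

1. n1.lab = false  [terminal]
2. n2.ok = 24  [24]
3. n3.mk = -1  [-1]
4. n3.val = 9  [B.ok - 15]
5. n4.ok = -6  [D₀.val + D₀.mk - 14]
6. n5.ok = 4  [B₀.ok + 10]
7. n6.hot = -4  [terminal]
8. n7.off = 11  [terminal]
9. n5.depth = 25  [e.off * -2 + 47]
10. n5.lab = 23  [e.off + 12]
11. n5.key = 6  [f.hot + 10]
12. n9.off = 23  [terminal]
13. n10.fin = "ur"  [terminal]
14. n11.fin = "yr"  [terminal]
15. n8.mk = false  [e.off > 23]
16. n8.ok = "vur"  ["v" ++ a₀.fin]
17. n4.depth = 25  [25]
18. n4.lab = -2  [B₁.depth + B₁.lab - 50]
19. n4.key = 7  [len(S.ok) + 4]
20. n12.mk = 5  [B.key + D₀.mk - 1]
21. n12.val = 20  [B.lab + 22]
22. n13.off = "kn"  ["kn"]
23. n13.ok = true  [D.val > 19]
24. n14.lab = true  [terminal]
25. n15.fin = "yz"  [terminal]
26. n16.lab = true  [terminal]
27. n13.acc = false  [d₀.lab == false]
28. n12.idx = false  [A.acc == true]
29. n3.idx = true  [D₀.val == 9]
30. n2.depth = -3  [B.ok * -2 + 45]
31. n2.lab = 2  [B.ok * -1 + 26]
32. n2.key = 16  [B.ok * -1 + 40]
33. n0.mk = true  [true]
34. n0.ok = "vy"  ["vy"]

4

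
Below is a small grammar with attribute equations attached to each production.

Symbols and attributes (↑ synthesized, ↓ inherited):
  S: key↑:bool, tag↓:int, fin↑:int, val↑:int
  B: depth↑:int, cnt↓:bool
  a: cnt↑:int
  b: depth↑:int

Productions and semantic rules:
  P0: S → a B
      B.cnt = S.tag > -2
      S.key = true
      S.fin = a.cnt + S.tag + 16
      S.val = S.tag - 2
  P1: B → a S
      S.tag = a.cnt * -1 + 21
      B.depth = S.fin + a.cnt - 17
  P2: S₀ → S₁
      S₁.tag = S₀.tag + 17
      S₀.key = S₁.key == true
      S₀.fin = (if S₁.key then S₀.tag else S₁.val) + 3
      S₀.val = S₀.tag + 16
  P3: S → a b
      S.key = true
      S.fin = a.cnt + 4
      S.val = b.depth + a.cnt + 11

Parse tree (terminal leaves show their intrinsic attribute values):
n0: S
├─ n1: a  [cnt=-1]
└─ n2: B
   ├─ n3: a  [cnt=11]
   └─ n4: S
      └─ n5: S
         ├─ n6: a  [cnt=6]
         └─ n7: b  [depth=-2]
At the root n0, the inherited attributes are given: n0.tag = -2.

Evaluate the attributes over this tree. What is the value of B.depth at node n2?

7

1. n0.tag = -2  [given at root]
2. n1.cnt = -1  [terminal]
3. n2.cnt = false  [S.tag > -2]
4. n3.cnt = 11  [terminal]
5. n4.tag = 10  [a.cnt * -1 + 21]
6. n5.tag = 27  [S₀.tag + 17]
7. n6.cnt = 6  [terminal]
8. n7.depth = -2  [terminal]
9. n5.key = true  [true]
10. n5.fin = 10  [a.cnt + 4]
11. n5.val = 15  [b.depth + a.cnt + 11]
12. n4.key = true  [S₁.key == true]
13. n4.fin = 13  [(if S₁.key then S₀.tag else S₁.val) + 3]
14. n4.val = 26  [S₀.tag + 16]
15. n2.depth = 7  [S.fin + a.cnt - 17]
16. n0.key = true  [true]
17. n0.fin = 13  [a.cnt + S.tag + 16]
18. n0.val = -4  [S.tag - 2]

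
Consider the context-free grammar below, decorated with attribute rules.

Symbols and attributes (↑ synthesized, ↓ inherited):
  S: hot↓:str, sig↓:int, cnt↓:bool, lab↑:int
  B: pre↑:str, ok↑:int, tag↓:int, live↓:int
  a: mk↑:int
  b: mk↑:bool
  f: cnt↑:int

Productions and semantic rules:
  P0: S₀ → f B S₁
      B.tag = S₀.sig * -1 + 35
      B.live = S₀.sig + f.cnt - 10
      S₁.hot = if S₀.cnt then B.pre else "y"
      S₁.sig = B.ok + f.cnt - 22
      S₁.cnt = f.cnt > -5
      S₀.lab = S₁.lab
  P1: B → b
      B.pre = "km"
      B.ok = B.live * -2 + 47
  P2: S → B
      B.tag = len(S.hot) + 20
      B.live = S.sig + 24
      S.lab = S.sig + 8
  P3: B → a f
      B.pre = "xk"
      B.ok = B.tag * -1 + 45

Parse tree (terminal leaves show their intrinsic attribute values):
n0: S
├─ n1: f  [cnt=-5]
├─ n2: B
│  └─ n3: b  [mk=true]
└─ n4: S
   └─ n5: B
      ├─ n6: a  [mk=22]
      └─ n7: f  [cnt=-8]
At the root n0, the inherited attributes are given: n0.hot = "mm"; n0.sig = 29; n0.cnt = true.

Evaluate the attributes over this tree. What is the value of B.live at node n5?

1. n0.hot = "mm"  [given at root]
2. n0.sig = 29  [given at root]
3. n0.cnt = true  [given at root]
4. n1.cnt = -5  [terminal]
5. n2.tag = 6  [S₀.sig * -1 + 35]
6. n2.live = 14  [S₀.sig + f.cnt - 10]
7. n3.mk = true  [terminal]
8. n2.pre = "km"  ["km"]
9. n2.ok = 19  [B.live * -2 + 47]
10. n4.hot = "km"  [if S₀.cnt then B.pre else "y"]
11. n4.sig = -8  [B.ok + f.cnt - 22]
12. n4.cnt = false  [f.cnt > -5]
13. n5.tag = 22  [len(S.hot) + 20]
14. n5.live = 16  [S.sig + 24]
15. n6.mk = 22  [terminal]
16. n7.cnt = -8  [terminal]
17. n5.pre = "xk"  ["xk"]
18. n5.ok = 23  [B.tag * -1 + 45]
19. n4.lab = 0  [S.sig + 8]
20. n0.lab = 0  [S₁.lab]

16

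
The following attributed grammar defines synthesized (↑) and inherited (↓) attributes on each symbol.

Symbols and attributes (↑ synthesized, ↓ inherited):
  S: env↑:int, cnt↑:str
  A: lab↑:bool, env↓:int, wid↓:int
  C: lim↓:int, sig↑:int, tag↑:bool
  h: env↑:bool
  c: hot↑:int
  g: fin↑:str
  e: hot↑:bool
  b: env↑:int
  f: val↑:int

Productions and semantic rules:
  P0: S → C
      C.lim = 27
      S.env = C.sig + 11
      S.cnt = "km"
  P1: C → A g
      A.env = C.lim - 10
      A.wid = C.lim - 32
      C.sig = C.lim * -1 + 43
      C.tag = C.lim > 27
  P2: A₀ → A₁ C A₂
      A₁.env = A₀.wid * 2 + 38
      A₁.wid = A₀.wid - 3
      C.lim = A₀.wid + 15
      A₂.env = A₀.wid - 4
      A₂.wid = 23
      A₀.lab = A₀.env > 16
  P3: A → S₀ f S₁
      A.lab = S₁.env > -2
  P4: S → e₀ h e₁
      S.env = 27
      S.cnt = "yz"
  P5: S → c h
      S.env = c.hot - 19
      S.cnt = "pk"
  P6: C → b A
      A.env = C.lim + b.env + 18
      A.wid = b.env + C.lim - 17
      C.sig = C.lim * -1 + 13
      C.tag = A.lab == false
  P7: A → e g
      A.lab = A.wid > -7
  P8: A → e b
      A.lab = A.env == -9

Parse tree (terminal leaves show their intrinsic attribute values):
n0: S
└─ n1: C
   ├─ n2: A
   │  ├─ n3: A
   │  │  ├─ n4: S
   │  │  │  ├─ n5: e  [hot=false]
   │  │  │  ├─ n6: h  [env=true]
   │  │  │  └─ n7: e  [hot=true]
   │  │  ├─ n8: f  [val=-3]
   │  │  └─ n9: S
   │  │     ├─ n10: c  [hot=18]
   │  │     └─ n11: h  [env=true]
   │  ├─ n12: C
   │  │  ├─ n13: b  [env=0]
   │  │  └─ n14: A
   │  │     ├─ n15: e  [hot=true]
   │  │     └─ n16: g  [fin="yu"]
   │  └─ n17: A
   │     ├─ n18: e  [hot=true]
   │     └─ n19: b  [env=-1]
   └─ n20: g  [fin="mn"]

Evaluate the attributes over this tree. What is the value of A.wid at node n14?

-7

1. n1.lim = 27  [27]
2. n2.env = 17  [C.lim - 10]
3. n2.wid = -5  [C.lim - 32]
4. n3.env = 28  [A₀.wid * 2 + 38]
5. n3.wid = -8  [A₀.wid - 3]
6. n5.hot = false  [terminal]
7. n6.env = true  [terminal]
8. n7.hot = true  [terminal]
9. n4.env = 27  [27]
10. n4.cnt = "yz"  ["yz"]
11. n8.val = -3  [terminal]
12. n10.hot = 18  [terminal]
13. n11.env = true  [terminal]
14. n9.env = -1  [c.hot - 19]
15. n9.cnt = "pk"  ["pk"]
16. n3.lab = true  [S₁.env > -2]
17. n12.lim = 10  [A₀.wid + 15]
18. n13.env = 0  [terminal]
19. n14.env = 28  [C.lim + b.env + 18]
20. n14.wid = -7  [b.env + C.lim - 17]
21. n15.hot = true  [terminal]
22. n16.fin = "yu"  [terminal]
23. n14.lab = false  [A.wid > -7]
24. n12.sig = 3  [C.lim * -1 + 13]
25. n12.tag = true  [A.lab == false]
26. n17.env = -9  [A₀.wid - 4]
27. n17.wid = 23  [23]
28. n18.hot = true  [terminal]
29. n19.env = -1  [terminal]
30. n17.lab = true  [A.env == -9]
31. n2.lab = true  [A₀.env > 16]
32. n20.fin = "mn"  [terminal]
33. n1.sig = 16  [C.lim * -1 + 43]
34. n1.tag = false  [C.lim > 27]
35. n0.env = 27  [C.sig + 11]
36. n0.cnt = "km"  ["km"]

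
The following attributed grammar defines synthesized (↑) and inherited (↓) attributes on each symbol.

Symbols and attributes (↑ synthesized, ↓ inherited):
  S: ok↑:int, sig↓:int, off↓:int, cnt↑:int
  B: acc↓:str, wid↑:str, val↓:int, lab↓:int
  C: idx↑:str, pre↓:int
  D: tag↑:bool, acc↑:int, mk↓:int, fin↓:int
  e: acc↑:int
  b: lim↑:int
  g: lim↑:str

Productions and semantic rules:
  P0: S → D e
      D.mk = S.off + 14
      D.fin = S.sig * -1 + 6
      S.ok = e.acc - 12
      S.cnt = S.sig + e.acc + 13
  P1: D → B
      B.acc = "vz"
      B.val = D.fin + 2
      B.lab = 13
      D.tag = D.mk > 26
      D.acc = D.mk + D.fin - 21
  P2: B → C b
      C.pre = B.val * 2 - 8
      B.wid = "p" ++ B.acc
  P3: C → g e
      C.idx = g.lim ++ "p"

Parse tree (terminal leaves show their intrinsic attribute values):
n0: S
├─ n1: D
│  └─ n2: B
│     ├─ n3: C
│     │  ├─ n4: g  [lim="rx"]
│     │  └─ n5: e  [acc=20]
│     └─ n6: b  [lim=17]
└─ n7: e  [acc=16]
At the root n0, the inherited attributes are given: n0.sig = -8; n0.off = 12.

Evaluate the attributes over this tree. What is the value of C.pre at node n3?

1. n0.sig = -8  [given at root]
2. n0.off = 12  [given at root]
3. n1.mk = 26  [S.off + 14]
4. n1.fin = 14  [S.sig * -1 + 6]
5. n2.acc = "vz"  ["vz"]
6. n2.val = 16  [D.fin + 2]
7. n2.lab = 13  [13]
8. n3.pre = 24  [B.val * 2 - 8]
9. n4.lim = "rx"  [terminal]
10. n5.acc = 20  [terminal]
11. n3.idx = "rxp"  [g.lim ++ "p"]
12. n6.lim = 17  [terminal]
13. n2.wid = "pvz"  ["p" ++ B.acc]
14. n1.tag = false  [D.mk > 26]
15. n1.acc = 19  [D.mk + D.fin - 21]
16. n7.acc = 16  [terminal]
17. n0.ok = 4  [e.acc - 12]
18. n0.cnt = 21  [S.sig + e.acc + 13]

24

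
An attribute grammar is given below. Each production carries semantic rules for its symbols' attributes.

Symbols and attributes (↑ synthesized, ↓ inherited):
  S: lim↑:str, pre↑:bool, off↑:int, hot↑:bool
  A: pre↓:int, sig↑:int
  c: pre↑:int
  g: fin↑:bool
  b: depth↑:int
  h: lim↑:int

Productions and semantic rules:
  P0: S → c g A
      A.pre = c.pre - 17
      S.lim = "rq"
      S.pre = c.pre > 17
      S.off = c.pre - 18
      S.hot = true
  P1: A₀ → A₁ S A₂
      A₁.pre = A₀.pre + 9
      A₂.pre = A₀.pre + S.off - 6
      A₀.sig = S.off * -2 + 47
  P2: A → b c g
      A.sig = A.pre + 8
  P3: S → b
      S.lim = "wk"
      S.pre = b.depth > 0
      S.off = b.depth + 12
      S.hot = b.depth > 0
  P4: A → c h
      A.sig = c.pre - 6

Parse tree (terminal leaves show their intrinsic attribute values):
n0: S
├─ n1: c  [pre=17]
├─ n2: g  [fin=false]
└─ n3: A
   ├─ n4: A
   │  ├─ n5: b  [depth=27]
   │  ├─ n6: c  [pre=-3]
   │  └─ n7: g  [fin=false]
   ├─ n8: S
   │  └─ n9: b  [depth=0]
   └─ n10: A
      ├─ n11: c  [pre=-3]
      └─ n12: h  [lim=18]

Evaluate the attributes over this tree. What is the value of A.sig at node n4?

17

1. n1.pre = 17  [terminal]
2. n2.fin = false  [terminal]
3. n3.pre = 0  [c.pre - 17]
4. n4.pre = 9  [A₀.pre + 9]
5. n5.depth = 27  [terminal]
6. n6.pre = -3  [terminal]
7. n7.fin = false  [terminal]
8. n4.sig = 17  [A.pre + 8]
9. n9.depth = 0  [terminal]
10. n8.lim = "wk"  ["wk"]
11. n8.pre = false  [b.depth > 0]
12. n8.off = 12  [b.depth + 12]
13. n8.hot = false  [b.depth > 0]
14. n10.pre = 6  [A₀.pre + S.off - 6]
15. n11.pre = -3  [terminal]
16. n12.lim = 18  [terminal]
17. n10.sig = -9  [c.pre - 6]
18. n3.sig = 23  [S.off * -2 + 47]
19. n0.lim = "rq"  ["rq"]
20. n0.pre = false  [c.pre > 17]
21. n0.off = -1  [c.pre - 18]
22. n0.hot = true  [true]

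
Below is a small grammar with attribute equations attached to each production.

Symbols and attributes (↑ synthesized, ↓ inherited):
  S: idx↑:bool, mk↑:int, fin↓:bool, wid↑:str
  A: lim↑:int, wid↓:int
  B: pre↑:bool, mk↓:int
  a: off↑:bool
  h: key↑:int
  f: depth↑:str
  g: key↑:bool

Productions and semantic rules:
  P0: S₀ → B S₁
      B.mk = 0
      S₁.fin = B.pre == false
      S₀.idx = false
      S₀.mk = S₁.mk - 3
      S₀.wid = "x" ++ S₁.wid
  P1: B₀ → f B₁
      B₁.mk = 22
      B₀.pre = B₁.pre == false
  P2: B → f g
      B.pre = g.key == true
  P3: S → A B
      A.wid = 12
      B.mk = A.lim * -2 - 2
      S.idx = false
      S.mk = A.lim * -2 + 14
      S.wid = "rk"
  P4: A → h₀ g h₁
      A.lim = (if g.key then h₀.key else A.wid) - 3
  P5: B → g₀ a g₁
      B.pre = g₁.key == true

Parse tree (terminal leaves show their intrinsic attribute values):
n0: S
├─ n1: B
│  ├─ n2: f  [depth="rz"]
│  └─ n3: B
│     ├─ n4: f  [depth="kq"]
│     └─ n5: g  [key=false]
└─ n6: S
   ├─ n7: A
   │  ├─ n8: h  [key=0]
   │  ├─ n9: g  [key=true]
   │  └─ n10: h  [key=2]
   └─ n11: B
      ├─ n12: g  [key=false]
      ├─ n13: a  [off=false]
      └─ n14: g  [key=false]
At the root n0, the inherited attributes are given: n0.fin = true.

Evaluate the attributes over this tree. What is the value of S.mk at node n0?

17

1. n0.fin = true  [given at root]
2. n1.mk = 0  [0]
3. n2.depth = "rz"  [terminal]
4. n3.mk = 22  [22]
5. n4.depth = "kq"  [terminal]
6. n5.key = false  [terminal]
7. n3.pre = false  [g.key == true]
8. n1.pre = true  [B₁.pre == false]
9. n6.fin = false  [B.pre == false]
10. n7.wid = 12  [12]
11. n8.key = 0  [terminal]
12. n9.key = true  [terminal]
13. n10.key = 2  [terminal]
14. n7.lim = -3  [(if g.key then h₀.key else A.wid) - 3]
15. n11.mk = 4  [A.lim * -2 - 2]
16. n12.key = false  [terminal]
17. n13.off = false  [terminal]
18. n14.key = false  [terminal]
19. n11.pre = false  [g₁.key == true]
20. n6.idx = false  [false]
21. n6.mk = 20  [A.lim * -2 + 14]
22. n6.wid = "rk"  ["rk"]
23. n0.idx = false  [false]
24. n0.mk = 17  [S₁.mk - 3]
25. n0.wid = "xrk"  ["x" ++ S₁.wid]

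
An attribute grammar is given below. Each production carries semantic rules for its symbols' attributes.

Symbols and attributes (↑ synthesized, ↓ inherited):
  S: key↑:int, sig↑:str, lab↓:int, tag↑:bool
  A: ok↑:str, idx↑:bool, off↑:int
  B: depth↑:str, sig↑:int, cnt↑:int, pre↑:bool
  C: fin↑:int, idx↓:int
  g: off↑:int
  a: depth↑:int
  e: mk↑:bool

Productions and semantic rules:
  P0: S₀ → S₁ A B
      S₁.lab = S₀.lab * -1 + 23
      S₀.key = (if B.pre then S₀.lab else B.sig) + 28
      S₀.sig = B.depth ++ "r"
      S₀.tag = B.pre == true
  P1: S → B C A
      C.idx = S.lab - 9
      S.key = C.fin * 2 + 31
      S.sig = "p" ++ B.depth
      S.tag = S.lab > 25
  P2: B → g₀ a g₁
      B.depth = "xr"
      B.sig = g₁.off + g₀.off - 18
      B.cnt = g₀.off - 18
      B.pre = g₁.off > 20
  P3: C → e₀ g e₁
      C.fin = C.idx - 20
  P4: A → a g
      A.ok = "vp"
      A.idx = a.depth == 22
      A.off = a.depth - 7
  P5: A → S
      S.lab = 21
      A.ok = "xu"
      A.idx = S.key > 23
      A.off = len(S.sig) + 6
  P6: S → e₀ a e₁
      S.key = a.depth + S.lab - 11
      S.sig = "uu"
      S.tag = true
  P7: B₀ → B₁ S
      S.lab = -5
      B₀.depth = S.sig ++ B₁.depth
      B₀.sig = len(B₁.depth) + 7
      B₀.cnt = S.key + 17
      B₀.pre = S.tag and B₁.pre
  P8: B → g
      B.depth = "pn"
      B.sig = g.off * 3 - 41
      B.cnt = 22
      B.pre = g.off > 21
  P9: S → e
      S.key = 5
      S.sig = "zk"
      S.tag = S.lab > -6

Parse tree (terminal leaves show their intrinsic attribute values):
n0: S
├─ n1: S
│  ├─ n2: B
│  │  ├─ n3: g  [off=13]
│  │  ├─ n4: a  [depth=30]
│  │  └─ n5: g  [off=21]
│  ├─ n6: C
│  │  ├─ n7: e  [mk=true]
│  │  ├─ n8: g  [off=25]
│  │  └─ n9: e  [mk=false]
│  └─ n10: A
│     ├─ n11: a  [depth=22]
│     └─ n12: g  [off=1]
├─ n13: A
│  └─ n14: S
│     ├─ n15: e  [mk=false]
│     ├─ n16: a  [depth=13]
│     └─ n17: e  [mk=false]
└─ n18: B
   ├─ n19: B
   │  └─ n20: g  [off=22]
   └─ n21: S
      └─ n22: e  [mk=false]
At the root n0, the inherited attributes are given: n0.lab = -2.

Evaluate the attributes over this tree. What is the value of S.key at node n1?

1. n0.lab = -2  [given at root]
2. n1.lab = 25  [S₀.lab * -1 + 23]
3. n3.off = 13  [terminal]
4. n4.depth = 30  [terminal]
5. n5.off = 21  [terminal]
6. n2.depth = "xr"  ["xr"]
7. n2.sig = 16  [g₁.off + g₀.off - 18]
8. n2.cnt = -5  [g₀.off - 18]
9. n2.pre = true  [g₁.off > 20]
10. n6.idx = 16  [S.lab - 9]
11. n7.mk = true  [terminal]
12. n8.off = 25  [terminal]
13. n9.mk = false  [terminal]
14. n6.fin = -4  [C.idx - 20]
15. n11.depth = 22  [terminal]
16. n12.off = 1  [terminal]
17. n10.ok = "vp"  ["vp"]
18. n10.idx = true  [a.depth == 22]
19. n10.off = 15  [a.depth - 7]
20. n1.key = 23  [C.fin * 2 + 31]
21. n1.sig = "pxr"  ["p" ++ B.depth]
22. n1.tag = false  [S.lab > 25]
23. n14.lab = 21  [21]
24. n15.mk = false  [terminal]
25. n16.depth = 13  [terminal]
26. n17.mk = false  [terminal]
27. n14.key = 23  [a.depth + S.lab - 11]
28. n14.sig = "uu"  ["uu"]
29. n14.tag = true  [true]
30. n13.ok = "xu"  ["xu"]
31. n13.idx = false  [S.key > 23]
32. n13.off = 8  [len(S.sig) + 6]
33. n20.off = 22  [terminal]
34. n19.depth = "pn"  ["pn"]
35. n19.sig = 25  [g.off * 3 - 41]
36. n19.cnt = 22  [22]
37. n19.pre = true  [g.off > 21]
38. n21.lab = -5  [-5]
39. n22.mk = false  [terminal]
40. n21.key = 5  [5]
41. n21.sig = "zk"  ["zk"]
42. n21.tag = true  [S.lab > -6]
43. n18.depth = "zkpn"  [S.sig ++ B₁.depth]
44. n18.sig = 9  [len(B₁.depth) + 7]
45. n18.cnt = 22  [S.key + 17]
46. n18.pre = true  [S.tag and B₁.pre]
47. n0.key = 26  [(if B.pre then S₀.lab else B.sig) + 28]
48. n0.sig = "zkpnr"  [B.depth ++ "r"]
49. n0.tag = true  [B.pre == true]

23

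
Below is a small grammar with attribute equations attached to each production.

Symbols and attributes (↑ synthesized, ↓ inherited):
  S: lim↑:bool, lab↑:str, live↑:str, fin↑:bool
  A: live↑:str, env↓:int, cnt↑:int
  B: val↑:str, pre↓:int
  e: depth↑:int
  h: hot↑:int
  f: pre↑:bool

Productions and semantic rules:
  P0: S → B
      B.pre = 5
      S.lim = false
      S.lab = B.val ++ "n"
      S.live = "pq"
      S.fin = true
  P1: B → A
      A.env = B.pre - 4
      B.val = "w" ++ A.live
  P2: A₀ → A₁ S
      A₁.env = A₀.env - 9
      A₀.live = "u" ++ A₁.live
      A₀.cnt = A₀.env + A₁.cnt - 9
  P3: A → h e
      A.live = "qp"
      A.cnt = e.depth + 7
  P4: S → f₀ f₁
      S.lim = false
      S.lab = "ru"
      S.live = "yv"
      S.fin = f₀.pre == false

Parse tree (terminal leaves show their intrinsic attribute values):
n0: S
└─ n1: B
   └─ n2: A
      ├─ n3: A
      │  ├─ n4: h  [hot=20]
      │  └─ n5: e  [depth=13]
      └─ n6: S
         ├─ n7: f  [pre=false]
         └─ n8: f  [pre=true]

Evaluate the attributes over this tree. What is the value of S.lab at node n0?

1. n1.pre = 5  [5]
2. n2.env = 1  [B.pre - 4]
3. n3.env = -8  [A₀.env - 9]
4. n4.hot = 20  [terminal]
5. n5.depth = 13  [terminal]
6. n3.live = "qp"  ["qp"]
7. n3.cnt = 20  [e.depth + 7]
8. n7.pre = false  [terminal]
9. n8.pre = true  [terminal]
10. n6.lim = false  [false]
11. n6.lab = "ru"  ["ru"]
12. n6.live = "yv"  ["yv"]
13. n6.fin = true  [f₀.pre == false]
14. n2.live = "uqp"  ["u" ++ A₁.live]
15. n2.cnt = 12  [A₀.env + A₁.cnt - 9]
16. n1.val = "wuqp"  ["w" ++ A.live]
17. n0.lim = false  [false]
18. n0.lab = "wuqpn"  [B.val ++ "n"]
19. n0.live = "pq"  ["pq"]
20. n0.fin = true  [true]

"wuqpn"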